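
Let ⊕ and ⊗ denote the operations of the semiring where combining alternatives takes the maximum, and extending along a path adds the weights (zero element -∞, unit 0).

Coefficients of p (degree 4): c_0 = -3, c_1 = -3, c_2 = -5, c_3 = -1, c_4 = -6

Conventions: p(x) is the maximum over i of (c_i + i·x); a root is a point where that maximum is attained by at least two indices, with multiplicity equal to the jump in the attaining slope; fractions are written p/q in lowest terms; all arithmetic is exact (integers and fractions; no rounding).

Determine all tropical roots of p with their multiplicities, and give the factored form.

hull edge (i=0, c=-3) to (i=3, c=-1): slope 2/3, span 3
hull edge (i=3, c=-1) to (i=4, c=-6): slope -5, span 1
Factored form: p(x) = -6 ⊗ (x ⊕ (-2/3)) ⊗ (x ⊕ (-2/3)) ⊗ (x ⊕ (-2/3)) ⊗ (x ⊕ 5)
Answer: roots = -2/3 (mult 3), 5 (mult 1)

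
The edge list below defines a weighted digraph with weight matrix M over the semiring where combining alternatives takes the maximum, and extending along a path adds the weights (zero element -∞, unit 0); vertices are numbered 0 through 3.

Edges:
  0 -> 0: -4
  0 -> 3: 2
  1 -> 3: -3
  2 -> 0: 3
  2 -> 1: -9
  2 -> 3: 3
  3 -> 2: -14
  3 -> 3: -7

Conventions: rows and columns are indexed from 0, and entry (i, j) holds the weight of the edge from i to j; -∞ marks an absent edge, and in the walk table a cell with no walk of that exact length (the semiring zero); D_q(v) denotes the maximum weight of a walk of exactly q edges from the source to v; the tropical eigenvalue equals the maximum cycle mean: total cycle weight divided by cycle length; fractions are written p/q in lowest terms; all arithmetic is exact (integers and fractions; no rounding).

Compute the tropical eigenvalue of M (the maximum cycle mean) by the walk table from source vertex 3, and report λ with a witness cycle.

q=0: [-∞, -∞, -∞, 0]
q=1: [-∞, -∞, -14, -7]
q=2: [-11, -23, -21, -11]
q=3: [-15, -30, -25, -9]
q=4: [-19, -34, -23, -13]
Optimal cycle mean attained by: cycle 0->3->2->0, total 2 + (-14) + 3, length 3.
Answer: λ = -3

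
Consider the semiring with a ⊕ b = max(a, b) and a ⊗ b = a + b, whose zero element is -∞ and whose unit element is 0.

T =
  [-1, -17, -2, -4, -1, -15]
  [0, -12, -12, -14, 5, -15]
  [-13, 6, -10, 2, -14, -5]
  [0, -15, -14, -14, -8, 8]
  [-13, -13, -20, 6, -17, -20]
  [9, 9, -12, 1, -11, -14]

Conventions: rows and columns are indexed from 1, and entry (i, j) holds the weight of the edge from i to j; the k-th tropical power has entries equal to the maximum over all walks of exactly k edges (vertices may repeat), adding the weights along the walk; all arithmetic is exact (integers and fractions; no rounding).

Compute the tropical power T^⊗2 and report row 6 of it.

T^⊗2:
  [-2, 4, -3, 5, -2, 4]
  [-1, -6, -2, 11, -1, -6]
  [6, 4, -6, -4, 11, 10]
  [17, 17, -2, 9, -1, -6]
  [6, -9, -8, -8, -2, 14]
  [9, -3, 7, 5, 14, 9]
Answer: row 6 of T^⊗2 = [9, -3, 7, 5, 14, 9]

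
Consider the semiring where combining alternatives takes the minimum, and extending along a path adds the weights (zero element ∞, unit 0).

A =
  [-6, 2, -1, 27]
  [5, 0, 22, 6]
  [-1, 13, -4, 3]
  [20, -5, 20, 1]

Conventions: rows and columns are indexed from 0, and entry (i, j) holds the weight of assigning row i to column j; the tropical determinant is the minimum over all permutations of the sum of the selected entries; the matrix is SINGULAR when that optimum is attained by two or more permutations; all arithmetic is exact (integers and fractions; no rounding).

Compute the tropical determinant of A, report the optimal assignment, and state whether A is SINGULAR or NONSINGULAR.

σ = (0, 1, 2, 3): (-6) + 0 + (-4) + 1 = -9
σ = (0, 1, 3, 2): (-6) + 0 + 3 + 20 = 17
σ = (0, 2, 1, 3): (-6) + 22 + 13 + 1 = 30
σ = (0, 2, 3, 1): (-6) + 22 + 3 + (-5) = 14
σ = (0, 3, 1, 2): (-6) + 6 + 13 + 20 = 33
σ = (0, 3, 2, 1): (-6) + 6 + (-4) + (-5) = -9
σ = (1, 0, 2, 3): 2 + 5 + (-4) + 1 = 4
σ = (1, 0, 3, 2): 2 + 5 + 3 + 20 = 30
σ = (1, 2, 0, 3): 2 + 22 + (-1) + 1 = 24
σ = (1, 2, 3, 0): 2 + 22 + 3 + 20 = 47
σ = (1, 3, 0, 2): 2 + 6 + (-1) + 20 = 27
σ = (1, 3, 2, 0): 2 + 6 + (-4) + 20 = 24
σ = (2, 0, 1, 3): (-1) + 5 + 13 + 1 = 18
σ = (2, 0, 3, 1): (-1) + 5 + 3 + (-5) = 2
σ = (2, 1, 0, 3): (-1) + 0 + (-1) + 1 = -1
σ = (2, 1, 3, 0): (-1) + 0 + 3 + 20 = 22
σ = (2, 3, 0, 1): (-1) + 6 + (-1) + (-5) = -1
σ = (2, 3, 1, 0): (-1) + 6 + 13 + 20 = 38
σ = (3, 0, 1, 2): 27 + 5 + 13 + 20 = 65
σ = (3, 0, 2, 1): 27 + 5 + (-4) + (-5) = 23
σ = (3, 1, 0, 2): 27 + 0 + (-1) + 20 = 46
σ = (3, 1, 2, 0): 27 + 0 + (-4) + 20 = 43
σ = (3, 2, 0, 1): 27 + 22 + (-1) + (-5) = 43
σ = (3, 2, 1, 0): 27 + 22 + 13 + 20 = 82
Optimal value attained by: σ = (0, 1, 2, 3).
Answer: det⊕(A) = -9; verdict: SINGULAR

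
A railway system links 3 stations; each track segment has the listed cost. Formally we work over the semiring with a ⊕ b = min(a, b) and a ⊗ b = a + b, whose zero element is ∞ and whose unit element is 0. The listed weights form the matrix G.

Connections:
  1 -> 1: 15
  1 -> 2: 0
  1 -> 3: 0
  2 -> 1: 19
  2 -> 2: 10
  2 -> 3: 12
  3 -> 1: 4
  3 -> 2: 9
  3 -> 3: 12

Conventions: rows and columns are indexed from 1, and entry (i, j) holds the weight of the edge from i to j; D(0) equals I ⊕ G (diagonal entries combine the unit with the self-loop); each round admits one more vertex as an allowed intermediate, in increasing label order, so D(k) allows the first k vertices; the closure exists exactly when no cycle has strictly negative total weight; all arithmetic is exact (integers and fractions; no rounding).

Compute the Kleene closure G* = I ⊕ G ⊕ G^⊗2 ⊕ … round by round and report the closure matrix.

D(0):
  [0, 0, 0]
  [19, 0, 12]
  [4, 9, 0]
D(1):
  [0, 0, 0]
  [19, 0, 12]
  [4, 4, 0]
D(2):
  [0, 0, 0]
  [19, 0, 12]
  [4, 4, 0]
D(3):
  [0, 0, 0]
  [16, 0, 12]
  [4, 4, 0]
Answer: G* = [[0, 0, 0], [16, 0, 12], [4, 4, 0]]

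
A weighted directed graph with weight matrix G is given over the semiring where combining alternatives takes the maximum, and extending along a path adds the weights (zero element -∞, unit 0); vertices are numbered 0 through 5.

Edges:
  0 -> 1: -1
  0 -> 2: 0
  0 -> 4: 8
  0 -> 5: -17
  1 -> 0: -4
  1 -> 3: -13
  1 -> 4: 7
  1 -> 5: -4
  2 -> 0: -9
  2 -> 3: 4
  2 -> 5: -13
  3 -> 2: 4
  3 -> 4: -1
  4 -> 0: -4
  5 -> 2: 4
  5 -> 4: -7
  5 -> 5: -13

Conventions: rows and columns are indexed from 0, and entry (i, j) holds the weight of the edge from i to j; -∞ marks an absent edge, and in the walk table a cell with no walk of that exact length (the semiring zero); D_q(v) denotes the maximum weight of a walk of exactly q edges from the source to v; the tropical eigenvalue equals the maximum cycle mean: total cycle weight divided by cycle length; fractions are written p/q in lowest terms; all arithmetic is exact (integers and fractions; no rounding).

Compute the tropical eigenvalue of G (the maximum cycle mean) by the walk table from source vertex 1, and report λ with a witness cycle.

q=0: [-∞, 0, -∞, -∞, -∞, -∞]
q=1: [-4, -∞, -∞, -13, 7, -4]
q=2: [3, -5, 0, -∞, 4, -17]
q=3: [0, 2, 3, 4, 11, -9]
q=4: [7, -1, 8, 7, 9, -2]
q=5: [5, 6, 11, 12, 15, -5]
q=6: [11, 4, 16, 15, 13, 2]
Optimal cycle mean attained by: cycle 2->3->2, total 4 + 4, length 2.
Answer: λ = 4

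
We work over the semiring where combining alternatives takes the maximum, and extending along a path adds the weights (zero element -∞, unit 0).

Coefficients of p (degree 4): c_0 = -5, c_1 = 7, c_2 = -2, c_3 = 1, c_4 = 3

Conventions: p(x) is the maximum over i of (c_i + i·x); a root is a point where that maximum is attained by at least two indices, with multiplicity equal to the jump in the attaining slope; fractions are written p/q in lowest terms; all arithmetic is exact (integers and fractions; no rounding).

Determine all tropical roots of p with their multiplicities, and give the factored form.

hull edge (i=0, c=-5) to (i=1, c=7): slope 12, span 1
hull edge (i=1, c=7) to (i=4, c=3): slope -4/3, span 3
Factored form: p(x) = 3 ⊗ (x ⊕ (-12)) ⊗ (x ⊕ 4/3) ⊗ (x ⊕ 4/3) ⊗ (x ⊕ 4/3)
Answer: roots = -12 (mult 1), 4/3 (mult 3)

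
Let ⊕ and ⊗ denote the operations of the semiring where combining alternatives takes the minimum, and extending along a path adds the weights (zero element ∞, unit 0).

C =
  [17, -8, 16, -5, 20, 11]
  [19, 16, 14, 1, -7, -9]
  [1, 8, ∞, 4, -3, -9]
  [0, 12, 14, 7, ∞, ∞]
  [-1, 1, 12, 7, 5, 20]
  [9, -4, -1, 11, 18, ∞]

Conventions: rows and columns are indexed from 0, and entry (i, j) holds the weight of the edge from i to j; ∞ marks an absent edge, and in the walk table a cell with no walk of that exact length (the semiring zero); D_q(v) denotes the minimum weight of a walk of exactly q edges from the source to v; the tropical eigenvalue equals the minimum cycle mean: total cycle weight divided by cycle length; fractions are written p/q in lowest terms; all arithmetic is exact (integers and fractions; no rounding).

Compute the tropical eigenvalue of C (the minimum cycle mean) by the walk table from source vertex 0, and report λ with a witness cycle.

q=0: [0, ∞, ∞, ∞, ∞, ∞]
q=1: [17, -8, 16, -5, 20, 11]
q=2: [-5, 7, 6, -7, -15, -17]
q=3: [-16, -21, -18, -10, -10, -3]
q=4: [-17, -24, -7, -21, -28, -30]
q=5: [-29, -34, -31, -23, -31, -33]
q=6: [-32, -37, -34, -34, -41, -43]
Optimal cycle mean attained by: cycle 1->5->1, total (-9) + (-4), length 2.
Answer: λ = -13/2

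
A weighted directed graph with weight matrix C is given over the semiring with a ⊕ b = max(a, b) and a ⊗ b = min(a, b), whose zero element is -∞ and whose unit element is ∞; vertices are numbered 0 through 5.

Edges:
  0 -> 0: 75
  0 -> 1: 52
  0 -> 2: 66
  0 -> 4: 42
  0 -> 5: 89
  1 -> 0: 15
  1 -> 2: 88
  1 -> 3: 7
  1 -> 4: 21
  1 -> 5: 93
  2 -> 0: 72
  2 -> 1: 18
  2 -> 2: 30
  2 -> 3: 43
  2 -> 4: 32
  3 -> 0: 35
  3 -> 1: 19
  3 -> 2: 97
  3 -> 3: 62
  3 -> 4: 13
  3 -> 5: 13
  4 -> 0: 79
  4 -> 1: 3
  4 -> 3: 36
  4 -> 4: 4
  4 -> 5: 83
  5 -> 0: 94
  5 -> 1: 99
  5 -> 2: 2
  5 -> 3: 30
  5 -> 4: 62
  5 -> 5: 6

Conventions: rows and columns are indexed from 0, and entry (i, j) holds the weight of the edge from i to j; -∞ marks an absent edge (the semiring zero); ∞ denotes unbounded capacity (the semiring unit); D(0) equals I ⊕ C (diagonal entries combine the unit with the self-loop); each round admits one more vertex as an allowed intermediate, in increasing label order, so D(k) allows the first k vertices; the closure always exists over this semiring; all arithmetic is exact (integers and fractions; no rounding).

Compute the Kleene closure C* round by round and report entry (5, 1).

D(0):
  [∞, 52, 66, -∞, 42, 89]
  [15, ∞, 88, 7, 21, 93]
  [72, 18, ∞, 43, 32, -∞]
  [35, 19, 97, ∞, 13, 13]
  [79, 3, -∞, 36, ∞, 83]
  [94, 99, 2, 30, 62, ∞]
D(1):
  [∞, 52, 66, -∞, 42, 89]
  [15, ∞, 88, 7, 21, 93]
  [72, 52, ∞, 43, 42, 72]
  [35, 35, 97, ∞, 35, 35]
  [79, 52, 66, 36, ∞, 83]
  [94, 99, 66, 30, 62, ∞]
D(2):
  [∞, 52, 66, 7, 42, 89]
  [15, ∞, 88, 7, 21, 93]
  [72, 52, ∞, 43, 42, 72]
  [35, 35, 97, ∞, 35, 35]
  [79, 52, 66, 36, ∞, 83]
  [94, 99, 88, 30, 62, ∞]
D(3):
  [∞, 52, 66, 43, 42, 89]
  [72, ∞, 88, 43, 42, 93]
  [72, 52, ∞, 43, 42, 72]
  [72, 52, 97, ∞, 42, 72]
  [79, 52, 66, 43, ∞, 83]
  [94, 99, 88, 43, 62, ∞]
D(4):
  [∞, 52, 66, 43, 42, 89]
  [72, ∞, 88, 43, 42, 93]
  [72, 52, ∞, 43, 42, 72]
  [72, 52, 97, ∞, 42, 72]
  [79, 52, 66, 43, ∞, 83]
  [94, 99, 88, 43, 62, ∞]
D(5):
  [∞, 52, 66, 43, 42, 89]
  [72, ∞, 88, 43, 42, 93]
  [72, 52, ∞, 43, 42, 72]
  [72, 52, 97, ∞, 42, 72]
  [79, 52, 66, 43, ∞, 83]
  [94, 99, 88, 43, 62, ∞]
D(6):
  [∞, 89, 88, 43, 62, 89]
  [93, ∞, 88, 43, 62, 93]
  [72, 72, ∞, 43, 62, 72]
  [72, 72, 97, ∞, 62, 72]
  [83, 83, 83, 43, ∞, 83]
  [94, 99, 88, 43, 62, ∞]
Answer: C*[5][1] = 99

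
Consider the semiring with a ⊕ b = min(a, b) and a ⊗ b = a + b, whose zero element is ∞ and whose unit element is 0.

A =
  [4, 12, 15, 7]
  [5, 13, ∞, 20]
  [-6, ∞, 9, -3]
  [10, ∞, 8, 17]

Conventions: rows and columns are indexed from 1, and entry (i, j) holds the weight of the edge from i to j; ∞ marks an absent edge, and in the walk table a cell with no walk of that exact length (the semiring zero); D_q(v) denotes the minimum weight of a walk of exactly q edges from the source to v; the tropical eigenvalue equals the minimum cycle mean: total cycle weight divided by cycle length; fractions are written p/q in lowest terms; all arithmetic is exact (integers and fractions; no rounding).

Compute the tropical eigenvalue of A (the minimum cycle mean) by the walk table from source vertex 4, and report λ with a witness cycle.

q=0: [∞, ∞, ∞, 0]
q=1: [10, ∞, 8, 17]
q=2: [2, 22, 17, 5]
q=3: [6, 14, 13, 9]
q=4: [7, 18, 17, 10]
Optimal cycle mean attained by: cycle 3->4->3, total (-3) + 8, length 2.
Answer: λ = 5/2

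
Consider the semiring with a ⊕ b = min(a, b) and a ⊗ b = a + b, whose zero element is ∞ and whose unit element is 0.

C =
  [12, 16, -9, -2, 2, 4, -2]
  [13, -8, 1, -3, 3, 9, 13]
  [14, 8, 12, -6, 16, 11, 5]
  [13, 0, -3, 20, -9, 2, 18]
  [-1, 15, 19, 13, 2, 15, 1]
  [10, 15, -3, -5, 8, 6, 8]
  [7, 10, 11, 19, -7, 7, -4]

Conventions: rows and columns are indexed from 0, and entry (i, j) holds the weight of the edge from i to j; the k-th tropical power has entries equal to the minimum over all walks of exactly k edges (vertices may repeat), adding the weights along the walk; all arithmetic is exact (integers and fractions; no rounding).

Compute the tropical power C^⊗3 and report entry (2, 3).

C^⊗2:
  [1, -2, -5, -15, -11, 0, -6]
  [2, -16, -7, -11, -12, -1, 4]
  [7, -6, -9, 5, -15, -4, 1]
  [-10, -8, -1, -9, -7, 6, -8]
  [1, 7, -10, -3, -6, 3, -3]
  [7, -5, -8, -9, -14, -3, 2]
  [-8, 2, -2, 2, -11, 3, -8]
C^⊗3:
  [-12, -15, -18, -11, -24, -13, -10]
  [-13, -24, -15, -19, -20, -9, -11]
  [-16, -14, -7, -15, -13, 0, -14]
  [-8, -16, -19, -12, -18, -7, -12]
  [-7, -3, -8, -16, -12, -1, -7]
  [-15, -13, -12, -14, -18, -7, -13]
  [-12, -6, -17, -10, -15, -4, -12]
Key observation: the optimum is the walk 2->3->2->3, with weight (-6) + (-3) + (-6) = -15.
Optimal value attained by: walk 2->3->2->3.
Answer: (C^⊗3)[2][3] = -15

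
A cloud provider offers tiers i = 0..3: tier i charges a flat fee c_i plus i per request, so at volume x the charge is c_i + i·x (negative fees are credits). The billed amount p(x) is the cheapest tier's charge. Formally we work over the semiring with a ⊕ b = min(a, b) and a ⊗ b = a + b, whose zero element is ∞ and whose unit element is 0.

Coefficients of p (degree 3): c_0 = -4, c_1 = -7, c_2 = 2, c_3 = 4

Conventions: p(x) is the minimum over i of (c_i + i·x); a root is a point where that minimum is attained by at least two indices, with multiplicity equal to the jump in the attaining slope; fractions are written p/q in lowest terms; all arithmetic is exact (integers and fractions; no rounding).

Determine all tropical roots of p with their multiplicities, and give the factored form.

hull edge (i=0, c=-4) to (i=1, c=-7): slope -3, span 1
hull edge (i=1, c=-7) to (i=3, c=4): slope 11/2, span 2
Factored form: p(x) = 4 ⊗ (x ⊕ (-11/2)) ⊗ (x ⊕ (-11/2)) ⊗ (x ⊕ 3)
Answer: roots = -11/2 (mult 2), 3 (mult 1)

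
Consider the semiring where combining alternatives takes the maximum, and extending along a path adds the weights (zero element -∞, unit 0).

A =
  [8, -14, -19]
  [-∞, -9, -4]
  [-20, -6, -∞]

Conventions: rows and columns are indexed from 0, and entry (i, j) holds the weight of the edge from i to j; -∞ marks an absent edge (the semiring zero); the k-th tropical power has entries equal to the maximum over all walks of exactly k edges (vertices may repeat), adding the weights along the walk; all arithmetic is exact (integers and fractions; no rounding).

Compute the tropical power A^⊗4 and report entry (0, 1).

A^⊗2:
  [16, -6, -11]
  [-24, -10, -13]
  [-12, -15, -10]
A^⊗3:
  [24, 2, -3]
  [-16, -19, -14]
  [-4, -16, -19]
A^⊗4:
  [32, 10, 5]
  [-8, -20, -23]
  [4, -18, -20]
Key observation: the optimum is the walk 0->0->0->0->1, with weight 8 + 8 + 8 + (-14) = 10.
Optimal value attained by: walk 0->0->0->0->1.
Answer: (A^⊗4)[0][1] = 10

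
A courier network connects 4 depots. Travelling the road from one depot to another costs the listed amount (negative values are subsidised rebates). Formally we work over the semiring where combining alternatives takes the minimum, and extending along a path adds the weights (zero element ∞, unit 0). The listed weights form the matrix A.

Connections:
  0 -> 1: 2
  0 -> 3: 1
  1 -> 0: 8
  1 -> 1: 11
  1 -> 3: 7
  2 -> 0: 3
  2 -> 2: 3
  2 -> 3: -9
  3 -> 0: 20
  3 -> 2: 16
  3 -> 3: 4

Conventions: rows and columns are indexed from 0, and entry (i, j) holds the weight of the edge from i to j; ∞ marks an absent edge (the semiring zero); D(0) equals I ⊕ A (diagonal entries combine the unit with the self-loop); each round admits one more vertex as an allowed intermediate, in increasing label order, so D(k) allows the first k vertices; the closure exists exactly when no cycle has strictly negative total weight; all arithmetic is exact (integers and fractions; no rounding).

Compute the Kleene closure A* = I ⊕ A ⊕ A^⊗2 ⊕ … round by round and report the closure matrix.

D(0):
  [0, 2, ∞, 1]
  [8, 0, ∞, 7]
  [3, ∞, 0, -9]
  [20, ∞, 16, 0]
D(1):
  [0, 2, ∞, 1]
  [8, 0, ∞, 7]
  [3, 5, 0, -9]
  [20, 22, 16, 0]
D(2):
  [0, 2, ∞, 1]
  [8, 0, ∞, 7]
  [3, 5, 0, -9]
  [20, 22, 16, 0]
D(3):
  [0, 2, ∞, 1]
  [8, 0, ∞, 7]
  [3, 5, 0, -9]
  [19, 21, 16, 0]
D(4):
  [0, 2, 17, 1]
  [8, 0, 23, 7]
  [3, 5, 0, -9]
  [19, 21, 16, 0]
Answer: A* = [[0, 2, 17, 1], [8, 0, 23, 7], [3, 5, 0, -9], [19, 21, 16, 0]]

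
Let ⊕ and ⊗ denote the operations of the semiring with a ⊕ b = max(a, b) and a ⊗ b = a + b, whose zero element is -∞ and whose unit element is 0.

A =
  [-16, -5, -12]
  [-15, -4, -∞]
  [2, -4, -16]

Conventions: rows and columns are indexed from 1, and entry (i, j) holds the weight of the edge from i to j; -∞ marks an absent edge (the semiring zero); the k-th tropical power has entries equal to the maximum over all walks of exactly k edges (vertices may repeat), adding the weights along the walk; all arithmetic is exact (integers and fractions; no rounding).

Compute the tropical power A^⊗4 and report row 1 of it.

A^⊗2:
  [-10, -9, -28]
  [-19, -8, -27]
  [-14, -3, -10]
A^⊗3:
  [-24, -13, -22]
  [-23, -12, -31]
  [-8, -7, -26]
A^⊗4:
  [-20, -17, -36]
  [-27, -16, -35]
  [-22, -11, -20]
Answer: row 1 of A^⊗4 = [-20, -17, -36]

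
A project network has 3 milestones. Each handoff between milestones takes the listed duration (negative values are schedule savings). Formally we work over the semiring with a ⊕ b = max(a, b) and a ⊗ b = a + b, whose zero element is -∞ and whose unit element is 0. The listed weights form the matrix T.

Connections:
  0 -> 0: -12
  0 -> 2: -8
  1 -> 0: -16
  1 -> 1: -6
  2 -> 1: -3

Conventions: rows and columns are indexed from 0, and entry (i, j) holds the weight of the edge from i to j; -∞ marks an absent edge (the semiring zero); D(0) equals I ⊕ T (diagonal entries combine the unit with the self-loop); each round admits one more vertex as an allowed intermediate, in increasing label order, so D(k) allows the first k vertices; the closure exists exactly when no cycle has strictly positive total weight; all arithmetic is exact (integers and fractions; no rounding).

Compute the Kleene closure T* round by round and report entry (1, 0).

D(0):
  [0, -∞, -8]
  [-16, 0, -∞]
  [-∞, -3, 0]
D(1):
  [0, -∞, -8]
  [-16, 0, -24]
  [-∞, -3, 0]
D(2):
  [0, -∞, -8]
  [-16, 0, -24]
  [-19, -3, 0]
D(3):
  [0, -11, -8]
  [-16, 0, -24]
  [-19, -3, 0]
Answer: T*[1][0] = -16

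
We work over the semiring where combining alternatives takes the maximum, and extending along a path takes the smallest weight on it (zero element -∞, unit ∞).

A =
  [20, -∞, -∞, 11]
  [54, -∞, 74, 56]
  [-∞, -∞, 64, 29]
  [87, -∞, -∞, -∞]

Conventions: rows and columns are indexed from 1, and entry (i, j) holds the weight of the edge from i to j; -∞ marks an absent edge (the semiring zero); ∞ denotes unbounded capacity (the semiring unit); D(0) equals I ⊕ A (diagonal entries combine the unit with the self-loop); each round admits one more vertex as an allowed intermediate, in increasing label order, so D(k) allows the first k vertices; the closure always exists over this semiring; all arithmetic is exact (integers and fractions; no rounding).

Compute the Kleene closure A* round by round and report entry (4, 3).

D(0):
  [∞, -∞, -∞, 11]
  [54, ∞, 74, 56]
  [-∞, -∞, ∞, 29]
  [87, -∞, -∞, ∞]
D(1):
  [∞, -∞, -∞, 11]
  [54, ∞, 74, 56]
  [-∞, -∞, ∞, 29]
  [87, -∞, -∞, ∞]
D(2):
  [∞, -∞, -∞, 11]
  [54, ∞, 74, 56]
  [-∞, -∞, ∞, 29]
  [87, -∞, -∞, ∞]
D(3):
  [∞, -∞, -∞, 11]
  [54, ∞, 74, 56]
  [-∞, -∞, ∞, 29]
  [87, -∞, -∞, ∞]
D(4):
  [∞, -∞, -∞, 11]
  [56, ∞, 74, 56]
  [29, -∞, ∞, 29]
  [87, -∞, -∞, ∞]
Answer: A*[4][3] = -∞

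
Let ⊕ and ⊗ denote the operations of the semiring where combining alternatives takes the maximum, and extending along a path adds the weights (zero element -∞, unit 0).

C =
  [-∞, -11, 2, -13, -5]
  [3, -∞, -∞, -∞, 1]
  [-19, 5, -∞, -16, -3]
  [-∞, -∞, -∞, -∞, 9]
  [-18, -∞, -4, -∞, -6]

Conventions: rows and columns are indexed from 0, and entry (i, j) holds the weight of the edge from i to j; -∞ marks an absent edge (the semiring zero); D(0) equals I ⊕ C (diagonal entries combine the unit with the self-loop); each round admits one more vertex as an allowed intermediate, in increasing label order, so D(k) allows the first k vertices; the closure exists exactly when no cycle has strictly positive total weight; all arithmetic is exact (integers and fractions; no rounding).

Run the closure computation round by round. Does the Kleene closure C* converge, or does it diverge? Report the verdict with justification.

D(0):
  [0, -11, 2, -13, -5]
  [3, 0, -∞, -∞, 1]
  [-19, 5, 0, -16, -3]
  [-∞, -∞, -∞, 0, 9]
  [-18, -∞, -4, -∞, 0]
D(1):
  [0, -11, 2, -13, -5]
  [3, 0, 5, -10, 1]
  [-19, 5, 0, -16, -3]
  [-∞, -∞, -∞, 0, 9]
  [-18, -29, -4, -31, 0]
Detection: at round 2, diagonal entry (2, 2) turns strictly positive.
Key observation: the cycle 2->1->0->2 has total weight 5 + 3 + 2, which is strictly positive.
Answer: DIVERGES — positive cycle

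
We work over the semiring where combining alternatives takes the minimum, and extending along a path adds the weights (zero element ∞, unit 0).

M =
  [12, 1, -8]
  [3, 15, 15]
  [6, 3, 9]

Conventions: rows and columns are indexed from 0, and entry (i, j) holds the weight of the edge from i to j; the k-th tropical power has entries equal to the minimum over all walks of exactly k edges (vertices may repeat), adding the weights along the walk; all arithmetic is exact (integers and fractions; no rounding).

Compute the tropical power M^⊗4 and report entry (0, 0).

M^⊗2:
  [-2, -5, 1]
  [15, 4, -5]
  [6, 7, -2]
M^⊗3:
  [-2, -1, -10]
  [1, -2, 4]
  [4, 1, -2]
M^⊗4:
  [-4, -7, -10]
  [1, 2, -7]
  [4, 1, -4]
Key observation: the optimum is the walk 0->2->0->2->0, with weight (-8) + 6 + (-8) + 6 = -4.
Optimal value attained by: walk 0->2->0->2->0.
Answer: (M^⊗4)[0][0] = -4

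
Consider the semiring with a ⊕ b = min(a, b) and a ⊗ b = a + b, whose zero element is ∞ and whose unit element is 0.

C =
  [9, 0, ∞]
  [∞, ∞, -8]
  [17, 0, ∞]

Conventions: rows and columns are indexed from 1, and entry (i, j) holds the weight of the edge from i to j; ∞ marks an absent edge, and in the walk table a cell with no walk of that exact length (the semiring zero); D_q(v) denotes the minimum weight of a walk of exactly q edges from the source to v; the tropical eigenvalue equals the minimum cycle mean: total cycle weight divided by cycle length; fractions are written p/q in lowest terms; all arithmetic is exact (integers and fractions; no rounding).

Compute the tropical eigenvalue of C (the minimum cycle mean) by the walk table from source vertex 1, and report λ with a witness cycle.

q=0: [0, ∞, ∞]
q=1: [9, 0, ∞]
q=2: [18, 9, -8]
q=3: [9, -8, 1]
Optimal cycle mean attained by: cycle 2->3->2, total (-8) + 0, length 2.
Answer: λ = -4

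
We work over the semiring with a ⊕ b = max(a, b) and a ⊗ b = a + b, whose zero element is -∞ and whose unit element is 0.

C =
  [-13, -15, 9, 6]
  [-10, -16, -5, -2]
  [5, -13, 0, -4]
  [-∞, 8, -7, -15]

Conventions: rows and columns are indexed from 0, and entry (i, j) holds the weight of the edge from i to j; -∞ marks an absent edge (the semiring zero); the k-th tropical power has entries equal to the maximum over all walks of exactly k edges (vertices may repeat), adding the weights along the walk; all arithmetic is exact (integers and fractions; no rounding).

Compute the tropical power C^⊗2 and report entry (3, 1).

C^⊗2:
  [14, 14, 9, 5]
  [0, 6, -1, -4]
  [5, 4, 14, 11]
  [-2, -7, 3, 6]
Key observation: the optimum is the walk 3->3->1, with weight (-15) + 8 = -7.
Optimal value attained by: walk 3->3->1.
Answer: (C^⊗2)[3][1] = -7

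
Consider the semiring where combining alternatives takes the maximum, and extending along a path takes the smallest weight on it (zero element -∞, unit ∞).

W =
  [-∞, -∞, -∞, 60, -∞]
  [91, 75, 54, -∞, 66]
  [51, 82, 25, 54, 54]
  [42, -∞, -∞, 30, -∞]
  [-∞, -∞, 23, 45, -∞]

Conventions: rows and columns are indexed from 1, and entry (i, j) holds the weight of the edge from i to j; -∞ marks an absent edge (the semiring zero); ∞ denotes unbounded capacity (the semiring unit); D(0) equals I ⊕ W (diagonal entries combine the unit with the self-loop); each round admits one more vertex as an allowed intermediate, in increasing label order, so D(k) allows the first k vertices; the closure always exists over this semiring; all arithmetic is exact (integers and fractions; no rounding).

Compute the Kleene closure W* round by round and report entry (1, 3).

D(0):
  [∞, -∞, -∞, 60, -∞]
  [91, ∞, 54, -∞, 66]
  [51, 82, ∞, 54, 54]
  [42, -∞, -∞, ∞, -∞]
  [-∞, -∞, 23, 45, ∞]
D(1):
  [∞, -∞, -∞, 60, -∞]
  [91, ∞, 54, 60, 66]
  [51, 82, ∞, 54, 54]
  [42, -∞, -∞, ∞, -∞]
  [-∞, -∞, 23, 45, ∞]
D(2):
  [∞, -∞, -∞, 60, -∞]
  [91, ∞, 54, 60, 66]
  [82, 82, ∞, 60, 66]
  [42, -∞, -∞, ∞, -∞]
  [-∞, -∞, 23, 45, ∞]
D(3):
  [∞, -∞, -∞, 60, -∞]
  [91, ∞, 54, 60, 66]
  [82, 82, ∞, 60, 66]
  [42, -∞, -∞, ∞, -∞]
  [23, 23, 23, 45, ∞]
D(4):
  [∞, -∞, -∞, 60, -∞]
  [91, ∞, 54, 60, 66]
  [82, 82, ∞, 60, 66]
  [42, -∞, -∞, ∞, -∞]
  [42, 23, 23, 45, ∞]
D(5):
  [∞, -∞, -∞, 60, -∞]
  [91, ∞, 54, 60, 66]
  [82, 82, ∞, 60, 66]
  [42, -∞, -∞, ∞, -∞]
  [42, 23, 23, 45, ∞]
Answer: W*[1][3] = -∞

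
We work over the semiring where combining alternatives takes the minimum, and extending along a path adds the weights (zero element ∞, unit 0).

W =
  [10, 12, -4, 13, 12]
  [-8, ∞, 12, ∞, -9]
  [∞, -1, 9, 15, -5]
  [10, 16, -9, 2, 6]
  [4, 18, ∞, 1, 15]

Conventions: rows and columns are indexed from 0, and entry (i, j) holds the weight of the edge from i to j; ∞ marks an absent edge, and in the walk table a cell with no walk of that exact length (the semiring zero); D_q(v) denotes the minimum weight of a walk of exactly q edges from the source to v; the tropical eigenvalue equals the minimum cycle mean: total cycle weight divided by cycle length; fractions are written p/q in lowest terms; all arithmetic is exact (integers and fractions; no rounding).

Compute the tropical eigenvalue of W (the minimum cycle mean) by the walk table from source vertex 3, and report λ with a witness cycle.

q=0: [∞, ∞, ∞, 0, ∞]
q=1: [10, 16, -9, 2, 6]
q=2: [8, -10, -7, 4, -14]
q=3: [-18, -8, -5, -13, -19]
q=4: [-16, -6, -22, -18, -17]
q=5: [-14, -23, -27, -16, -27]
Optimal cycle mean attained by: cycle 1->4->3->2->1, total (-9) + 1 + (-9) + (-1), length 4.
Answer: λ = -9/2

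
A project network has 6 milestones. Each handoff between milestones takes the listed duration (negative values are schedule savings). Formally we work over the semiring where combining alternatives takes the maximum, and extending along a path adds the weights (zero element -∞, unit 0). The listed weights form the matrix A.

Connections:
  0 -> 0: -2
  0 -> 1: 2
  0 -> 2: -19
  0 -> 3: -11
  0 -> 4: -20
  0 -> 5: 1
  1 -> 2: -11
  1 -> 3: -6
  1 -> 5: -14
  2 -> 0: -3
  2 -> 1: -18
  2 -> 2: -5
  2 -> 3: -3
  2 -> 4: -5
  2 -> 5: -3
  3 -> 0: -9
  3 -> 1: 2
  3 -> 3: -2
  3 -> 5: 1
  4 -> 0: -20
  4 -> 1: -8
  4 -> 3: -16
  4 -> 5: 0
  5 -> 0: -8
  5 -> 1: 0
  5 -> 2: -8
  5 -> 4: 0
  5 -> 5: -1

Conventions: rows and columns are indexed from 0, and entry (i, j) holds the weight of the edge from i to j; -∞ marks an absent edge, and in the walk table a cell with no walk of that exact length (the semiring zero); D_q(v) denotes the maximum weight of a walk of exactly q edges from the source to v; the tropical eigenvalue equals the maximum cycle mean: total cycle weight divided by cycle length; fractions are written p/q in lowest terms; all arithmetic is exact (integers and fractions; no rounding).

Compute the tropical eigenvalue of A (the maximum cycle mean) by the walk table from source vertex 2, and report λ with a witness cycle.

q=0: [-∞, -∞, 0, -∞, -∞, -∞]
q=1: [-3, -18, -5, -3, -5, -3]
q=2: [-5, -1, -10, -5, -3, -2]
q=3: [-7, -2, -10, -7, -2, -3]
q=4: [-9, -3, -11, -8, -3, -2]
q=5: [-10, -2, -10, -9, -2, -3]
q=6: [-11, -3, -11, -8, -3, -2]
Optimal cycle mean attained by: cycle 4->5->4, total 0 + 0, length 2.
Answer: λ = 0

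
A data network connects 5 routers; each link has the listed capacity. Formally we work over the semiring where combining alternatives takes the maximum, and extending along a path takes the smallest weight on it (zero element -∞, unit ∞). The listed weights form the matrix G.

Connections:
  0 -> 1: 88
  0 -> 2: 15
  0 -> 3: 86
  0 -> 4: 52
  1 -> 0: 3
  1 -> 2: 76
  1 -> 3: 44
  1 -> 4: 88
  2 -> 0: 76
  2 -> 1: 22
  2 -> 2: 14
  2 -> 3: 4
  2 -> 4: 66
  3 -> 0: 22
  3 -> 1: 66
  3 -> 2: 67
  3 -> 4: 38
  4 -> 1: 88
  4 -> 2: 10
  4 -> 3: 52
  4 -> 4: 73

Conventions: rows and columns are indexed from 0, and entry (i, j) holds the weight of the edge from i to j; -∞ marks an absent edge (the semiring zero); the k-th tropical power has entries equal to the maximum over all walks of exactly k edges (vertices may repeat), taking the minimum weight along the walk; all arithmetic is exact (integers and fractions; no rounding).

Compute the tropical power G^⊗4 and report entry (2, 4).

G^⊗2:
  [22, 66, 76, 52, 88]
  [76, 88, 44, 52, 73]
  [14, 76, 22, 76, 66]
  [67, 38, 66, 44, 66]
  [22, 73, 76, 52, 88]
G^⊗3:
  [76, 88, 66, 52, 73]
  [44, 76, 76, 76, 88]
  [22, 66, 76, 52, 76]
  [66, 67, 44, 67, 66]
  [76, 88, 73, 52, 73]
G^⊗4:
  [66, 76, 76, 76, 88]
  [76, 88, 76, 52, 76]
  [76, 76, 66, 52, 73]
  [44, 66, 67, 66, 67]
  [73, 76, 76, 76, 88]
Key observation: the optimum is the walk 2->0->1->4->4, with weight 76 min 88 min 88 min 73 = 73.
Optimal value attained by: walk 2->0->1->4->4.
Answer: (G^⊗4)[2][4] = 73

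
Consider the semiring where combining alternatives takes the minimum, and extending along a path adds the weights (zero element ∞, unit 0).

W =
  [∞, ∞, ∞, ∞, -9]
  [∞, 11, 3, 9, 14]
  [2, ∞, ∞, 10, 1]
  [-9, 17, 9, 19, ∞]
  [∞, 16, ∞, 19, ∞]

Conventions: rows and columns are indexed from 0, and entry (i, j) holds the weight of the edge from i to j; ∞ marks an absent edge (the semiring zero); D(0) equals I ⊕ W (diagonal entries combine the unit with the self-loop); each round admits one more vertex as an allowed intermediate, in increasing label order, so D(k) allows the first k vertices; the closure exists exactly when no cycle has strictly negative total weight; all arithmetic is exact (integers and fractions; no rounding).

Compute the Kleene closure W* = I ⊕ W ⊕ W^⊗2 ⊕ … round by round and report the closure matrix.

D(0):
  [0, ∞, ∞, ∞, -9]
  [∞, 0, 3, 9, 14]
  [2, ∞, 0, 10, 1]
  [-9, 17, 9, 0, ∞]
  [∞, 16, ∞, 19, 0]
D(1):
  [0, ∞, ∞, ∞, -9]
  [∞, 0, 3, 9, 14]
  [2, ∞, 0, 10, -7]
  [-9, 17, 9, 0, -18]
  [∞, 16, ∞, 19, 0]
D(2):
  [0, ∞, ∞, ∞, -9]
  [∞, 0, 3, 9, 14]
  [2, ∞, 0, 10, -7]
  [-9, 17, 9, 0, -18]
  [∞, 16, 19, 19, 0]
D(3):
  [0, ∞, ∞, ∞, -9]
  [5, 0, 3, 9, -4]
  [2, ∞, 0, 10, -7]
  [-9, 17, 9, 0, -18]
  [21, 16, 19, 19, 0]
D(4):
  [0, ∞, ∞, ∞, -9]
  [0, 0, 3, 9, -9]
  [1, 27, 0, 10, -8]
  [-9, 17, 9, 0, -18]
  [10, 16, 19, 19, 0]
D(5):
  [0, 7, 10, 10, -9]
  [0, 0, 3, 9, -9]
  [1, 8, 0, 10, -8]
  [-9, -2, 1, 0, -18]
  [10, 16, 19, 19, 0]
Answer: W* = [[0, 7, 10, 10, -9], [0, 0, 3, 9, -9], [1, 8, 0, 10, -8], [-9, -2, 1, 0, -18], [10, 16, 19, 19, 0]]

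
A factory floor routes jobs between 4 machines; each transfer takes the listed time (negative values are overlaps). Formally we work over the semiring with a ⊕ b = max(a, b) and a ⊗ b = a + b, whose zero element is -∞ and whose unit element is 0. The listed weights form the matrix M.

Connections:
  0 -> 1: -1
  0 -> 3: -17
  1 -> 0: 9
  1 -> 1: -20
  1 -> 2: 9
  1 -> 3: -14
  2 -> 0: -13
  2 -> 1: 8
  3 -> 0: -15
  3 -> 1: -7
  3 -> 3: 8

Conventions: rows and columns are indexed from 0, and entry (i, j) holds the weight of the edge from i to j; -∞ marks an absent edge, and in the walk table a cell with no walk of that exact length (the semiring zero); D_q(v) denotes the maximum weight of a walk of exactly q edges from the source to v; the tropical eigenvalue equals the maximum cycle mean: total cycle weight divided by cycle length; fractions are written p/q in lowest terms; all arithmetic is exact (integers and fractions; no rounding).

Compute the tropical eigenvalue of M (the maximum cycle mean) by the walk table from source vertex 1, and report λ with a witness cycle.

q=0: [-∞, 0, -∞, -∞]
q=1: [9, -20, 9, -14]
q=2: [-4, 17, -11, -6]
q=3: [26, -3, 26, 3]
q=4: [13, 34, 6, 11]
Optimal cycle mean attained by: cycle 1->2->1, total 9 + 8, length 2.
Answer: λ = 17/2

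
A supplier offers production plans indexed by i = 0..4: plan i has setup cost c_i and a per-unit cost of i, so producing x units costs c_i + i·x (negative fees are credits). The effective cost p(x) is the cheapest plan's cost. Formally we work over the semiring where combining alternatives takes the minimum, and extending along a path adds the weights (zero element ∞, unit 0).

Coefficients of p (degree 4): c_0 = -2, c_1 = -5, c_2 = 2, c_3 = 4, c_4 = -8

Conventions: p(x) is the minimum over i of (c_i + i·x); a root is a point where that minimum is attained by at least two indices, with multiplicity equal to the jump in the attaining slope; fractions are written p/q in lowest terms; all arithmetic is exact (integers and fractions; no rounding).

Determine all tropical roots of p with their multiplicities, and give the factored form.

hull edge (i=0, c=-2) to (i=1, c=-5): slope -3, span 1
hull edge (i=1, c=-5) to (i=4, c=-8): slope -1, span 3
Factored form: p(x) = -8 ⊗ (x ⊕ 1) ⊗ (x ⊕ 1) ⊗ (x ⊕ 1) ⊗ (x ⊕ 3)
Answer: roots = 1 (mult 3), 3 (mult 1)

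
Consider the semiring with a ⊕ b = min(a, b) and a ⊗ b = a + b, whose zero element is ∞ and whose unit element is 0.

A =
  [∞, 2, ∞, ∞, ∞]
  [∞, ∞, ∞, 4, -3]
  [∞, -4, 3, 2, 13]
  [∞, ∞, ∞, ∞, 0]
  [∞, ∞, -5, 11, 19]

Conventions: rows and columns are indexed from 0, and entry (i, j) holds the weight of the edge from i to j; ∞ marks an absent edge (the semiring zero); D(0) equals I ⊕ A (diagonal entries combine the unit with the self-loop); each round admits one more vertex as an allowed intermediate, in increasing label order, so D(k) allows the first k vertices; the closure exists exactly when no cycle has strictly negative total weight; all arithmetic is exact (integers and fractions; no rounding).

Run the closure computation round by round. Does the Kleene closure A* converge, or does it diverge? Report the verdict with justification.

D(0):
  [0, 2, ∞, ∞, ∞]
  [∞, 0, ∞, 4, -3]
  [∞, -4, 0, 2, 13]
  [∞, ∞, ∞, 0, 0]
  [∞, ∞, -5, 11, 0]
D(1):
  [0, 2, ∞, ∞, ∞]
  [∞, 0, ∞, 4, -3]
  [∞, -4, 0, 2, 13]
  [∞, ∞, ∞, 0, 0]
  [∞, ∞, -5, 11, 0]
D(2):
  [0, 2, ∞, 6, -1]
  [∞, 0, ∞, 4, -3]
  [∞, -4, 0, 0, -7]
  [∞, ∞, ∞, 0, 0]
  [∞, ∞, -5, 11, 0]
Detection: at round 3, diagonal entry (4, 4) turns strictly negative.
Key observation: the cycle 4->2->1->4 has total weight (-5) + (-4) + (-3), which is strictly negative.
Answer: DIVERGES — negative cycle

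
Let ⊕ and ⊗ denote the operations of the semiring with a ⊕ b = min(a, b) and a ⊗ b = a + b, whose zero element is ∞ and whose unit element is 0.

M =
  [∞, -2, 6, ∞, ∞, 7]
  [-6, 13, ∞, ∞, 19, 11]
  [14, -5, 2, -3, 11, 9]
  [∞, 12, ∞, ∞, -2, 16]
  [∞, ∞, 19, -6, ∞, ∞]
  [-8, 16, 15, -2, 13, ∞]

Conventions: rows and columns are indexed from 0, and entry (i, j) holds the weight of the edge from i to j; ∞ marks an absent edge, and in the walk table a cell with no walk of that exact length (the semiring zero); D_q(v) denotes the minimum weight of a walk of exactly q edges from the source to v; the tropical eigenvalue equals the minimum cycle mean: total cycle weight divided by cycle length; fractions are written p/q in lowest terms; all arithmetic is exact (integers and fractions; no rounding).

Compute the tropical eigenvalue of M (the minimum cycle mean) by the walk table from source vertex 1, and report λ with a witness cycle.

q=0: [∞, 0, ∞, ∞, ∞, ∞]
q=1: [-6, 13, ∞, ∞, 19, 11]
q=2: [3, -8, 0, 9, 24, 1]
q=3: [-14, -5, 2, -3, 7, 3]
q=4: [-11, -16, -8, -1, -5, -7]
q=5: [-22, -13, -6, -11, -3, -5]
q=6: [-19, -24, -16, -9, -13, -15]
Optimal cycle mean attained by: cycle 0->1->0, total (-2) + (-6), length 2.
Answer: λ = -4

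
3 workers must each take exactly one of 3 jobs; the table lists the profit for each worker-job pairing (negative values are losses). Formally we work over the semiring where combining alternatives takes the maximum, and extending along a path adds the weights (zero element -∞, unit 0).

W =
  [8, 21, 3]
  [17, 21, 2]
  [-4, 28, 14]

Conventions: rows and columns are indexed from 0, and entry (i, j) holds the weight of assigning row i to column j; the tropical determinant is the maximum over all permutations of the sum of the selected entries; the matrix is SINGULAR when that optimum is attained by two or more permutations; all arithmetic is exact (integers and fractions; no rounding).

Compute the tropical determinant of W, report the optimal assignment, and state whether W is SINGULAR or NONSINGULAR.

σ = (0, 1, 2): 8 + 21 + 14 = 43
σ = (0, 2, 1): 8 + 2 + 28 = 38
σ = (1, 0, 2): 21 + 17 + 14 = 52
σ = (1, 2, 0): 21 + 2 + (-4) = 19
σ = (2, 0, 1): 3 + 17 + 28 = 48
σ = (2, 1, 0): 3 + 21 + (-4) = 20
Optimal value attained by: σ = (1, 0, 2).
Answer: det⊕(W) = 52; verdict: NONSINGULAR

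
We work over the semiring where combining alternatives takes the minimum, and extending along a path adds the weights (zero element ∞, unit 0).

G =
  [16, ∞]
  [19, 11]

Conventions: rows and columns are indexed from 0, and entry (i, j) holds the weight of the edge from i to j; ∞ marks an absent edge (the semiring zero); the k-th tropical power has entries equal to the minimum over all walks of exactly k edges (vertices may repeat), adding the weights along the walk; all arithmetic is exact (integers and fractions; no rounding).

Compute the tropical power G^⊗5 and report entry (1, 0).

G^⊗2:
  [32, ∞]
  [30, 22]
G^⊗3:
  [48, ∞]
  [41, 33]
G^⊗4:
  [64, ∞]
  [52, 44]
G^⊗5:
  [80, ∞]
  [63, 55]
Key observation: the optimum is the walk 1->1->1->1->1->0, with weight 11 + 11 + 11 + 11 + 19 = 63.
Optimal value attained by: walk 1->1->1->1->1->0.
Answer: (G^⊗5)[1][0] = 63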